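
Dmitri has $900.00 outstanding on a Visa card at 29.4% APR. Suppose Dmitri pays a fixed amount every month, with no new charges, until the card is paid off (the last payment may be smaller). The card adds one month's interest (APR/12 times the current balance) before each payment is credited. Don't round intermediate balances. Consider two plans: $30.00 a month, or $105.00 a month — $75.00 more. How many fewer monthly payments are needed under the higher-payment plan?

Monthly rate r = 29.4%/12 = 2.45% = 0.0245.
At $30.00/mo: n = ⌈−ln(1 − rB₀/P)/ln(1+r)⌉ = 55 payments (last $26.04); total interest = total paid − $900.00 = $746.04.
At $105.00/mo: 10 payments (last $77.81); total interest $122.81.
Payments saved = 55 − 10 = 45.

45 fewer payments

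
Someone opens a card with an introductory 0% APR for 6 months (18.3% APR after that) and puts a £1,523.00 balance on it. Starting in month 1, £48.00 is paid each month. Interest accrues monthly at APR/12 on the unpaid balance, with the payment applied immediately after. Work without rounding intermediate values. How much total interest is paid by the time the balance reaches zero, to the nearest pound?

Promo months 1–6 at r₀ = 0%/12 = 0; months 7+ at r₁ = 18.3%/12 = 0.01525.
After month 6 (no interest yet): B = £1,523.00 − 6·£48.00 = £1,235.00.
Then at r₁ with £48.00/mo: n₂ = −ln(1 − r₁·B/P)/ln(1+r₁) ≈ 32.92 → 33 more payments.
Total paid = 38·£48.00 + £44.02 = £1,868.02; interest = £1,868.02 − £1,523.00 = £345.02.

£345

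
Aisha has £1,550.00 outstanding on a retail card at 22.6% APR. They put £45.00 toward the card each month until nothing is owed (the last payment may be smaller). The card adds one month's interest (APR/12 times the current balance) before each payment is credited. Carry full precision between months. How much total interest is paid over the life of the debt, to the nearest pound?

£973

Monthly rate r = 22.6%/12 = 1.88333% = 0.0188333.
Payoff takes n = ⌈−ln(1 − rB₀/P)/ln(1+r)⌉ = ⌈56.068⌉ = 57 payments; the last is £3.08.
Total paid = 56·£45.00 + £3.08 = £2,523.08.
Total interest = total paid − principal = £2,523.08 − £1,550.00 = £973.08.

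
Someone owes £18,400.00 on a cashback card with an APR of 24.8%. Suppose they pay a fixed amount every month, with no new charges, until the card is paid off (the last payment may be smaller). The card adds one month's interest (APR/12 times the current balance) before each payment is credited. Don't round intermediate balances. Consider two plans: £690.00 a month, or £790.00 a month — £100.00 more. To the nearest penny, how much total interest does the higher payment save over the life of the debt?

Monthly rate r = 24.8%/12 = 2.06667% = 0.0206667.
At £690.00/mo: n = ⌈−ln(1 − rB₀/P)/ln(1+r)⌉ = 40 payments (last £108.72); total interest = total paid − £18,400.00 = £8,618.72.
At £790.00/mo: 33 payments (last £75.39); total interest £6,955.39.
Interest saved = £8,618.72 − £6,955.39 = £1,663.33.

£1,663.33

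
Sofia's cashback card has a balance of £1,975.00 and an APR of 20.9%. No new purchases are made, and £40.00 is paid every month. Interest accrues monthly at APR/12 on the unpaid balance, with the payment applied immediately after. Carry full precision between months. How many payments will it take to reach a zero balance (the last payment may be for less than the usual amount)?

Monthly rate r = 20.9%/12 = 1.74167% = 0.0174167.
Recurrence: B ← B·(1+r) − £40.00.
Month 1: interest £34.40; balance after payment £1,969.40.
Month 2: interest £34.30; balance after payment £1,963.70.
Closed form: n = −ln(1 − rB₀/P)/ln(1+r) = −ln(0.14005)/ln(1.01742) ≈ 113.846, so the balance reaches zero during payment 114.

114 payments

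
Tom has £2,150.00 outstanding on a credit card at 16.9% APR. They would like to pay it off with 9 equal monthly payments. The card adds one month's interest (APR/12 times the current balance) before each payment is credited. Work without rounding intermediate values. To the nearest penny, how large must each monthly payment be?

£256.02

Monthly rate r = 16.9%/12 = 1.40833% = 0.0140833.
Level-payment amortization: P = B₀·r / (1 − (1+r)^(−n)) = 2150.00·0.0140833 / (1 − 1.01408^(−9)).
Denominator 1 − (1+r)^(−9) = 0.118266798.
P = 30.2792 / 0.118266798 ≈ 256.02.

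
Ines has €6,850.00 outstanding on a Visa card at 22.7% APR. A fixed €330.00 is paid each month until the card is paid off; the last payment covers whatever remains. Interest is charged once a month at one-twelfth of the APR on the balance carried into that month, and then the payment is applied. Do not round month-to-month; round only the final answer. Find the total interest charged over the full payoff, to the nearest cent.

€1,932.08

Monthly rate r = 22.7%/12 = 1.89167% = 0.0189167.
Payoff takes n = ⌈−ln(1 − rB₀/P)/ln(1+r)⌉ = ⌈26.610⌉ = 27 payments; the last is €202.08.
Total paid = 26·€330.00 + €202.08 = €8,782.08.
Total interest = total paid − principal = €8,782.08 − €6,850.00 = €1,932.08.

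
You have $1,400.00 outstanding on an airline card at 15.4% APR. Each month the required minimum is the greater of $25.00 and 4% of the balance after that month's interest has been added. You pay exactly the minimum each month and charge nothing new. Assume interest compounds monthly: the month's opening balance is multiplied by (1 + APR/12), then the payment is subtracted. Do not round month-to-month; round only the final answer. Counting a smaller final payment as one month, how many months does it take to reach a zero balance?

60 months

Monthly rate r = 15.4%/12 = 1.28333% = 0.0128333.
While 4% of the post-interest balance exceeds $25.00, each month B ← (B·(1+r))·(1 − 0.04), i.e. B shrinks by the factor (1+r)·0.96 = 0.97232.
This holds for months 1–30. Entering month 31 the balance is $603.12; 4% of the post-interest balance is now below $25.00, so the flat $25.00 minimum applies from here.
From month 31 a fixed $25.00 at rate r clears $603.12 in 30 more payments. Total: 30 + 30 = 60 months.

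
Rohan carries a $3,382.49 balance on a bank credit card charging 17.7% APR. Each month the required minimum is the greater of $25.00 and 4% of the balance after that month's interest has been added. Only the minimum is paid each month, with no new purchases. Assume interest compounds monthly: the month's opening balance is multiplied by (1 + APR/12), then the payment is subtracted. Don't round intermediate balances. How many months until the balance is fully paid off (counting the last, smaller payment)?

Monthly rate r = 17.7%/12 = 1.475% = 0.01475.
While 4% of the post-interest balance exceeds $25.00, each month B ← (B·(1+r))·(1 − 0.04), i.e. B shrinks by the factor (1+r)·0.96 = 0.97416.
This holds for months 1–66. Entering month 67 the balance is $600.95; 4% of the post-interest balance is now below $25.00, so the flat $25.00 minimum applies from here.
From month 67 a fixed $25.00 at rate r clears $600.95 in 30 more payments. Total: 66 + 30 = 96 months.

96 months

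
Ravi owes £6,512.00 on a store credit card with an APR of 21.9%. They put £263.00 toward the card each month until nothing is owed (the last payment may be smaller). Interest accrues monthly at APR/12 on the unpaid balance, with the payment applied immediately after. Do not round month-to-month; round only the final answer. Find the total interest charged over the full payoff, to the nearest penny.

£2,231.97

Monthly rate r = 21.9%/12 = 1.825% = 0.01825.
Payoff takes n = ⌈−ln(1 − rB₀/P)/ln(1+r)⌉ = ⌈33.245⌉ = 34 payments; the last is £64.97.
Total paid = 33·£263.00 + £64.97 = £8,743.97.
Total interest = total paid − principal = £8,743.97 − £6,512.00 = £2,231.97.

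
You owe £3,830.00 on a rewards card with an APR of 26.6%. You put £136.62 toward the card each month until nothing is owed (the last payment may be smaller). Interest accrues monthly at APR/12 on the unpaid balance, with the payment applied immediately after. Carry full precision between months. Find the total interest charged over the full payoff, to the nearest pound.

Monthly rate r = 26.6%/12 = 2.21667% = 0.0221667.
Payoff takes n = ⌈−ln(1 − rB₀/P)/ln(1+r)⌉ = ⌈44.303⌉ = 45 payments; the last is £41.73.
Total paid = 44·£136.62 + £41.73 = £6,053.01.
Total interest = total paid − principal = £6,053.01 − £3,830.00 = £2,223.01.

£2,223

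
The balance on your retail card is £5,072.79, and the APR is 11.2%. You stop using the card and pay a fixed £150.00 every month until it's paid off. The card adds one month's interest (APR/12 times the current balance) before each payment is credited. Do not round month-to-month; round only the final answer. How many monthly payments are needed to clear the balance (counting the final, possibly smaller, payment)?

41 months

Monthly rate r = 11.2%/12 = 0.933333% = 0.00933333.
Recurrence: B ← B·(1+r) − £150.00.
Month 1: interest £47.35; balance after payment £4,970.14.
Month 2: interest £46.39; balance after payment £4,866.52.
Closed form: n = −ln(1 − rB₀/P)/ln(1+r) = −ln(0.68436)/ln(1.00933) ≈ 40.826, so the balance reaches zero during payment 41.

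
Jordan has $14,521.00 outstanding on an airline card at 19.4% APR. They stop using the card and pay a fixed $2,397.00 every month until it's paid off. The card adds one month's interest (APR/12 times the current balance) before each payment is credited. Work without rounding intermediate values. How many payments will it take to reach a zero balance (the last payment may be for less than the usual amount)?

7 payments

Monthly rate r = 19.4%/12 = 1.61667% = 0.0161667.
Recurrence: B ← B·(1+r) − $2,397.00.
Month 1: interest $234.76; balance after payment $12,358.76.
Month 2: interest $199.80; balance after payment $10,161.56.
Closed form: n = −ln(1 − rB₀/P)/ln(1+r) = −ln(0.90206)/ln(1.01617) ≈ 6.427, so the balance reaches zero during payment 7.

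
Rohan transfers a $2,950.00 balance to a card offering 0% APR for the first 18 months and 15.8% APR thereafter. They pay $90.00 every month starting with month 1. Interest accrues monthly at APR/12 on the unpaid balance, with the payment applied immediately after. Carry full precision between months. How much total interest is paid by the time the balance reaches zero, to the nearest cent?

Promo months 1–18 at r₀ = 0%/12 = 0; months 19+ at r₁ = 15.8%/12 = 0.0131667.
After month 18 (no interest yet): B = $2,950.00 − 18·$90.00 = $1,330.00.
Then at r₁ with $90.00/mo: n₂ = −ln(1 − r₁·B/P)/ln(1+r₁) ≈ 16.54 → 17 more payments.
Total paid = 34·$90.00 + $48.94 = $3,108.94; interest = $3,108.94 − $2,950.00 = $158.94.

$158.94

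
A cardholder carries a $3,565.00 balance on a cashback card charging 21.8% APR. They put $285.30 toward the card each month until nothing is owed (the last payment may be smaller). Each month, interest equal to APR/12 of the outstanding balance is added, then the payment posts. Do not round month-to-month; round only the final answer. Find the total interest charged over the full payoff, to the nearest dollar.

$516

Monthly rate r = 21.8%/12 = 1.81667% = 0.0181667.
Payoff takes n = ⌈−ln(1 − rB₀/P)/ln(1+r)⌉ = ⌈14.302⌉ = 15 payments; the last is $86.59.
Total paid = 14·$285.30 + $86.59 = $4,080.79.
Total interest = total paid − principal = $4,080.79 − $3,565.00 = $515.79.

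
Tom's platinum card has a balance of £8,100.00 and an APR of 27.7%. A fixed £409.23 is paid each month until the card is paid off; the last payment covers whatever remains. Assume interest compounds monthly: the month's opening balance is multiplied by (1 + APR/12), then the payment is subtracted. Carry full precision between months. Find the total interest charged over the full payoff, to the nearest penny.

Monthly rate r = 27.7%/12 = 2.30833% = 0.0230833.
Payoff takes n = ⌈−ln(1 − rB₀/P)/ln(1+r)⌉ = ⌈26.750⌉ = 27 payments; the last is £307.65.
Total paid = 26·£409.23 + £307.65 = £10,947.63.
Total interest = total paid − principal = £10,947.63 − £8,100.00 = £2,847.63.

£2,847.63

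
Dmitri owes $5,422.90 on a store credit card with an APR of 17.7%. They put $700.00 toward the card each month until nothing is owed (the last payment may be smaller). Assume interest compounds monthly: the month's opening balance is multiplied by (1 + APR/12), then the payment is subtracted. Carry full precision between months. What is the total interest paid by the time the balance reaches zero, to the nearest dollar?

Monthly rate r = 17.7%/12 = 1.475% = 0.01475.
Payoff takes n = ⌈−ln(1 − rB₀/P)/ln(1+r)⌉ = ⌈8.287⌉ = 9 payments; the last is $201.98.
Total paid = 8·$700.00 + $201.98 = $5,801.98.
Total interest = total paid − principal = $5,801.98 − $5,422.90 = $379.08.

$379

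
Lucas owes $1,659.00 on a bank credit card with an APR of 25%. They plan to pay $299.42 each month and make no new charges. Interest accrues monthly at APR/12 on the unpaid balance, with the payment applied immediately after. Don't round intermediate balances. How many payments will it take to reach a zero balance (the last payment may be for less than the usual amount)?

6 payments

Monthly rate r = 25%/12 = 2.08333% = 0.0208333.
Recurrence: B ← B·(1+r) − $299.42.
Month 1: interest $34.56; balance after payment $1,394.14.
Month 2: interest $29.04; balance after payment $1,123.77.
Month 3: interest $23.41; balance after payment $847.76.
Month 4: interest $17.66; balance after payment $566.00.
Month 5: interest $11.79; balance after payment $278.37.
Month 6: interest $5.80; balance after payment $0.00.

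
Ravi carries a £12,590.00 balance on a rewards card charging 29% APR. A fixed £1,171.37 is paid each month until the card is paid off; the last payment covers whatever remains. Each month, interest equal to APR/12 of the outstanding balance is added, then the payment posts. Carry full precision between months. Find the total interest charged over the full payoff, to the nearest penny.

Monthly rate r = 29%/12 = 2.41667% = 0.0241667.
Payoff takes n = ⌈−ln(1 − rB₀/P)/ln(1+r)⌉ = ⌈12.595⌉ = 13 payments; the last is £700.43.
Total paid = 12·£1,171.37 + £700.43 = £14,756.87.
Total interest = total paid − principal = £14,756.87 − £12,590.00 = £2,166.87.

£2,166.87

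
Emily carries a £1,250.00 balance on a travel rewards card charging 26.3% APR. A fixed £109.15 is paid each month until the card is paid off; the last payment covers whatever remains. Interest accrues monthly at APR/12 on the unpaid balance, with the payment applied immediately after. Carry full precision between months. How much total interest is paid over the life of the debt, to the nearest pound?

£205

Monthly rate r = 26.3%/12 = 2.19167% = 0.0219167.
Payoff takes n = ⌈−ln(1 − rB₀/P)/ln(1+r)⌉ = ⌈13.331⌉ = 14 payments; the last is £36.35.
Total paid = 13·£109.15 + £36.35 = £1,455.30.
Total interest = total paid − principal = £1,455.30 − £1,250.00 = £205.30.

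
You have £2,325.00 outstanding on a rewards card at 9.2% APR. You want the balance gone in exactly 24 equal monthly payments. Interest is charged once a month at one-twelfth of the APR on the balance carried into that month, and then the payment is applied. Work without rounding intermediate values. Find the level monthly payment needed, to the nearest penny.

Monthly rate r = 9.2%/12 = 0.766667% = 0.00766667.
Level-payment amortization: P = B₀·r / (1 − (1+r)^(−n)) = 2325.00·0.00766667 / (1 − 1.00767^(−24)).
Denominator 1 − (1+r)^(−24) = 0.167480181.
P = 17.825 / 0.167480181 ≈ 106.43.

£106.43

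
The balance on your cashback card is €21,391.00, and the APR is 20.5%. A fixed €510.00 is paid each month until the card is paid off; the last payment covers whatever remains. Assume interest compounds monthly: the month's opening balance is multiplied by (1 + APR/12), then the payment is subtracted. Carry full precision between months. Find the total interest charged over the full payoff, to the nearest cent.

Monthly rate r = 20.5%/12 = 1.70833% = 0.0170833.
Payoff takes n = ⌈−ln(1 − rB₀/P)/ln(1+r)⌉ = ⌈74.422⌉ = 75 payments; the last is €216.45.
Total paid = 74·€510.00 + €216.45 = €37,956.45.
Total interest = total paid − principal = €37,956.45 − €21,391.00 = €16,565.45.

€16,565.45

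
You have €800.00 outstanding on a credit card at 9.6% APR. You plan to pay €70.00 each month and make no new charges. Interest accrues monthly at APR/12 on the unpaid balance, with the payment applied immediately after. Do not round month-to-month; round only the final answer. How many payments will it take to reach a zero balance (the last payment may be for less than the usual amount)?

13 payments

Monthly rate r = 9.6%/12 = 0.8% = 0.008.
Recurrence: B ← B·(1+r) − €70.00.
Month 1: interest €6.40; balance after payment €736.40.
Month 2: interest €5.89; balance after payment €672.29.
Closed form: n = −ln(1 − rB₀/P)/ln(1+r) = −ln(0.90857)/ln(1.008) ≈ 12.033, so the balance reaches zero during payment 13.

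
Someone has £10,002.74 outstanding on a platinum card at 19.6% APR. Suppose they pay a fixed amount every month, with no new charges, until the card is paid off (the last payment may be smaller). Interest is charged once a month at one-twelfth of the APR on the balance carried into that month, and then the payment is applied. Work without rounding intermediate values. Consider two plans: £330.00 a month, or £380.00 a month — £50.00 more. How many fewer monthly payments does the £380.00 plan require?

Monthly rate r = 19.6%/12 = 1.63333% = 0.0163333.
At £330.00/mo: n = ⌈−ln(1 − rB₀/P)/ln(1+r)⌉ = 43 payments (last £59.62); total interest = total paid − £10,002.74 = £3,916.88.
At £380.00/mo: 35 payments (last £262.67); total interest £3,179.93.
Payments saved = 43 − 35 = 8.

8 fewer payments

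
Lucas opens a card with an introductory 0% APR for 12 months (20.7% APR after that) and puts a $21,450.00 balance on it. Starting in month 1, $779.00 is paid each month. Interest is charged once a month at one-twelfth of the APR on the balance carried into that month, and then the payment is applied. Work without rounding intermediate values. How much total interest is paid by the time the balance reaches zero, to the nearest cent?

Promo months 1–12 at r₀ = 0%/12 = 0; months 13+ at r₁ = 20.7%/12 = 0.01725.
After month 12 (no interest yet): B = $21,450.00 − 12·$779.00 = $12,102.00.
Then at r₁ with $779.00/mo: n₂ = −ln(1 − r₁·B/P)/ln(1+r₁) ≈ 18.24 → 19 more payments.
Total paid = 30·$779.00 + $187.98 = $23,557.98; interest = $23,557.98 − $21,450.00 = $2,107.98.

$2,107.98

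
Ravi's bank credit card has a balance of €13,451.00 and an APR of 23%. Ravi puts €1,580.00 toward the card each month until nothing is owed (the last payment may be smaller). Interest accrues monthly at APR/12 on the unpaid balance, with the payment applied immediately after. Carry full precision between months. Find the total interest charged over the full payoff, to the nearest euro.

€1,377

Monthly rate r = 23%/12 = 1.91667% = 0.0191667.
Payoff takes n = ⌈−ln(1 − rB₀/P)/ln(1+r)⌉ = ⌈9.383⌉ = 10 payments; the last is €608.43.
Total paid = 9·€1,580.00 + €608.43 = €14,828.43.
Total interest = total paid − principal = €14,828.43 − €13,451.00 = €1,377.43.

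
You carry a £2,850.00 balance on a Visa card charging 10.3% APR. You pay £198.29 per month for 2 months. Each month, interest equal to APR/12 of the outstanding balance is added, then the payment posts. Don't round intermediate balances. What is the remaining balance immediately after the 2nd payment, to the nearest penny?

Monthly rate r = 10.3%/12 = 0.858333% = 0.00858333.
Each month: B ← B·(1+r) − £198.29.
Month 1: interest £24.46; balance after payment £2,676.17.
Month 2: interest £22.97; balance after payment £2,500.85.

£2,500.85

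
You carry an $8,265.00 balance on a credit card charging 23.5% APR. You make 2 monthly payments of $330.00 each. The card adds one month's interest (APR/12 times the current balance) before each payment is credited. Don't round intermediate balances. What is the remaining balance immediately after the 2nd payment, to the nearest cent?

Monthly rate r = 23.5%/12 = 1.95833% = 0.0195833.
Each month: B ← B·(1+r) − $330.00.
Month 1: interest $161.86; balance after payment $8,096.86.
Month 2: interest $158.56; balance after payment $7,925.42.

$7,925.42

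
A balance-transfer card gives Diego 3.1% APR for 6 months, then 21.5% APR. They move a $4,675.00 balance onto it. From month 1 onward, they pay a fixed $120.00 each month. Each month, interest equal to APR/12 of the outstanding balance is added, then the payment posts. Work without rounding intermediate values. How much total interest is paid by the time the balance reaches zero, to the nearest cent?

$2,248.82

Promo months 1–6 at r₀ = 3.1%/12 = 0.00258333; months 7+ at r₁ = 21.5%/12 = 0.0179167.
After month 6: iterate B ← B·(1+r₀) − $120.00 for 6 months → $4,023.27.
Then at r₁ with $120.00/mo: n₂ = −ln(1 − r₁·B/P)/ln(1+r₁) ≈ 51.70 → 52 more payments.
Total paid = 57·$120.00 + $83.82 = $6,923.82; interest = $6,923.82 − $4,675.00 = $2,248.82.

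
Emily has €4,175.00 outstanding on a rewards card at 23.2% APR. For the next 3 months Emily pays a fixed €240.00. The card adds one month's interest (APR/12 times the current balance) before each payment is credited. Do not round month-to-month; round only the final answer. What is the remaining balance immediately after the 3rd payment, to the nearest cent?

Monthly rate r = 23.2%/12 = 1.93333% = 0.0193333.
Each month: B ← B·(1+r) − €240.00.
Month 1: interest €80.72; balance after payment €4,015.72.
Month 2: interest €77.64; balance after payment €3,853.35.
Month 3: interest €74.50; balance after payment €3,687.85.

€3,687.85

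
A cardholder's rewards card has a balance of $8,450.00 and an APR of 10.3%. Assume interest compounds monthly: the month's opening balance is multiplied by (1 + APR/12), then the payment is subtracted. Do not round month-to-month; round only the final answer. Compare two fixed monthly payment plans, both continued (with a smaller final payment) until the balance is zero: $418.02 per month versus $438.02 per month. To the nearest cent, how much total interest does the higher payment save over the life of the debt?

$43.08

Monthly rate r = 10.3%/12 = 0.858333% = 0.00858333.
At $418.02/mo: n = ⌈−ln(1 − rB₀/P)/ln(1+r)⌉ = 23 payments (last $124.39); total interest = total paid − $8,450.00 = $870.83.
At $438.02/mo: 22 payments (last $79.33); total interest $827.75.
Interest saved = $870.83 − $827.75 = $43.08.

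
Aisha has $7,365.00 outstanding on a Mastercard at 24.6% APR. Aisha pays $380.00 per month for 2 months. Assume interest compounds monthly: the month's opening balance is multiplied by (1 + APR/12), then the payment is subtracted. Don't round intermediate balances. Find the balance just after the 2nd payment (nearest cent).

$6,902.27

Monthly rate r = 24.6%/12 = 2.05% = 0.0205.
Each month: B ← B·(1+r) − $380.00.
Month 1: interest $150.98; balance after payment $7,135.98.
Month 2: interest $146.29; balance after payment $6,902.27.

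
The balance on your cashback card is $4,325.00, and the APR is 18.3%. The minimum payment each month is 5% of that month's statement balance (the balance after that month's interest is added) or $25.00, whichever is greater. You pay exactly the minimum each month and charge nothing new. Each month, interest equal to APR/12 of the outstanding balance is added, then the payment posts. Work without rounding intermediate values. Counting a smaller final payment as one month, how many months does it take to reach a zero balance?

Monthly rate r = 18.3%/12 = 1.525% = 0.01525.
While 5% of the post-interest balance exceeds $25.00, each month B ← (B·(1+r))·(1 − 0.05), i.e. B shrinks by the factor (1+r)·0.95 = 0.96449.
This holds for months 1–61. Entering month 62 the balance is $476.52; 5% of the post-interest balance is now below $25.00, so the flat $25.00 minimum applies from here.
From month 62 a fixed $25.00 at rate r clears $476.52 in 23 more payments. Total: 61 + 23 = 84 months.

84 months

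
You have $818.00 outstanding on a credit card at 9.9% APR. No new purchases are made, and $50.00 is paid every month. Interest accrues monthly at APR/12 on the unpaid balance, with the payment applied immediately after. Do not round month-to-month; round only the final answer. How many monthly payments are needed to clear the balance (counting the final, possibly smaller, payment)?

18 payments

Monthly rate r = 9.9%/12 = 0.825% = 0.00825.
Recurrence: B ← B·(1+r) − $50.00.
Month 1: interest $6.75; balance after payment $774.75.
Month 2: interest $6.39; balance after payment $731.14.
Closed form: n = −ln(1 − rB₀/P)/ln(1+r) = −ln(0.86503)/ln(1.00825) ≈ 17.647, so the balance reaches zero during payment 18.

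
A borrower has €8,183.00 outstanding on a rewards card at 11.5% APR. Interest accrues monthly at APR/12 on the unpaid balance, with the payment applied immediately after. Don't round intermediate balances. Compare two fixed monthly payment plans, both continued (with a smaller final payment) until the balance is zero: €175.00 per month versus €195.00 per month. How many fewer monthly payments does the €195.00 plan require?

9 fewer payments

Monthly rate r = 11.5%/12 = 0.958333% = 0.00958333.
At €175.00/mo: n = ⌈−ln(1 − rB₀/P)/ln(1+r)⌉ = 63 payments (last €56.71); total interest = total paid − €8,183.00 = €2,723.71.
At €195.00/mo: 54 payments (last €182.57); total interest €2,334.57.
Payments saved = 63 − 54 = 9.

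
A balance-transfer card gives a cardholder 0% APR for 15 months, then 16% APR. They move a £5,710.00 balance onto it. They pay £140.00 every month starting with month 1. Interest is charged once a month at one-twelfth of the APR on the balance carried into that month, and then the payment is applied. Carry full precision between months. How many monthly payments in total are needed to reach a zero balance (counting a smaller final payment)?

Promo months 1–15 at r₀ = 0%/12 = 0; months 16+ at r₁ = 16%/12 = 0.0133333.
After month 15 (no interest yet): B = £5,710.00 − 15·£140.00 = £3,610.00.
Then at r₁ with £140.00/mo: n₂ = −ln(1 − r₁·B/P)/ln(1+r₁) ≈ 31.81 → 32 more payments.

47 months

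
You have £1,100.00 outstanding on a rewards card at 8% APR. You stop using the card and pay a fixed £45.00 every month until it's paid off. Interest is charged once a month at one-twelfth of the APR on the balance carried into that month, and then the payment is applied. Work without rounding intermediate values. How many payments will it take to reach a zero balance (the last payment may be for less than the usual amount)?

27 months

Monthly rate r = 8%/12 = 0.666667% = 0.00666667.
Recurrence: B ← B·(1+r) − £45.00.
Month 1: interest £7.33; balance after payment £1,062.33.
Month 2: interest £7.08; balance after payment £1,024.42.
Closed form: n = −ln(1 − rB₀/P)/ln(1+r) = −ln(0.83704)/ln(1.00667) ≈ 26.772, so the balance reaches zero during payment 27.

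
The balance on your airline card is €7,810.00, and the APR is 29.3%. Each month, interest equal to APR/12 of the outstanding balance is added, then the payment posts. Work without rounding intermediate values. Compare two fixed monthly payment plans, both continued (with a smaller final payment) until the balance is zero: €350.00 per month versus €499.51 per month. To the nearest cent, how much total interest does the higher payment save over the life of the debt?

Monthly rate r = 29.3%/12 = 2.44167% = 0.0244167.
At €350.00/mo: n = ⌈−ln(1 − rB₀/P)/ln(1+r)⌉ = 33 payments (last €220.94); total interest = total paid − €7,810.00 = €3,610.94.
At €499.51/mo: 20 payments (last €467.07); total interest €2,147.76.
Interest saved = €3,610.94 − €2,147.76 = €1,463.18.

€1,463.18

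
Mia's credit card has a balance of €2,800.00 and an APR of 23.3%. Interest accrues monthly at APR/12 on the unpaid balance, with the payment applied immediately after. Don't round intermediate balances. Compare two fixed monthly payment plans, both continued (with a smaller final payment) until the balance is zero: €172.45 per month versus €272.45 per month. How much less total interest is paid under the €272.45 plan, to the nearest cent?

Monthly rate r = 23.3%/12 = 1.94167% = 0.0194167.
At €172.45/mo: n = ⌈−ln(1 − rB₀/P)/ln(1+r)⌉ = 20 payments (last €119.94); total interest = total paid − €2,800.00 = €596.49.
At €272.45/mo: 12 payments (last €157.07); total interest €354.02.
Interest saved = €596.49 − €354.02 = €242.47.

€242.47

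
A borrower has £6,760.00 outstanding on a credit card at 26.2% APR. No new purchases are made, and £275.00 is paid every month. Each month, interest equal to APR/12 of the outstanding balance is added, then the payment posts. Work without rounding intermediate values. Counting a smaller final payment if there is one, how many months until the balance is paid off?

Monthly rate r = 26.2%/12 = 2.18333% = 0.0218333.
Recurrence: B ← B·(1+r) − £275.00.
Month 1: interest £147.59; balance after payment £6,632.59.
Month 2: interest £144.81; balance after payment £6,502.40.
Closed form: n = −ln(1 − rB₀/P)/ln(1+r) = −ln(0.4633)/ln(1.02183) ≈ 35.622, so the balance reaches zero during payment 36.

36 payments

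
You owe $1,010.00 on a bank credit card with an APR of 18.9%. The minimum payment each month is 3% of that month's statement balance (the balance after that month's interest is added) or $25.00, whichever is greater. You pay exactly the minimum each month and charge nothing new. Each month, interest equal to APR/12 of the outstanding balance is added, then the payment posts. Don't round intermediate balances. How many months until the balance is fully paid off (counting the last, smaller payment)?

61 months

Monthly rate r = 18.9%/12 = 1.575% = 0.01575.
While 3% of the post-interest balance exceeds $25.00, each month B ← (B·(1+r))·(1 − 0.03), i.e. B shrinks by the factor (1+r)·0.97 = 0.98528.
This holds for months 1–15. Entering month 16 the balance is $808.54; 3% of the post-interest balance is now below $25.00, so the flat $25.00 minimum applies from here.
From month 16 a fixed $25.00 at rate r clears $808.54 in 46 more payments. Total: 15 + 46 = 61 months.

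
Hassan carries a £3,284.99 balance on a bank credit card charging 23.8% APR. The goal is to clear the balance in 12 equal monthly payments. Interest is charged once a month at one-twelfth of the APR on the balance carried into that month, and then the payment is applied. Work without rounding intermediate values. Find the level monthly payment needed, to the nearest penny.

£310.31

Monthly rate r = 23.8%/12 = 1.98333% = 0.0198333.
Level-payment amortization: P = B₀·r / (1 − (1+r)^(−n)) = 3284.99·0.0198333 / (1 − 1.01983^(−12)).
Denominator 1 − (1+r)^(−12) = 0.209959116.
P = 65.1523 / 0.209959116 ≈ 310.31.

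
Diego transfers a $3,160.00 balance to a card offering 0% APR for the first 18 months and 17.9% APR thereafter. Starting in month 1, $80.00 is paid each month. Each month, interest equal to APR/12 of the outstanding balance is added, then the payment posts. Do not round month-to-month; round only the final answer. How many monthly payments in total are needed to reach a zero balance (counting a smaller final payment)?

Promo months 1–18 at r₀ = 0%/12 = 0; months 19+ at r₁ = 17.9%/12 = 0.0149167.
After month 18 (no interest yet): B = $3,160.00 − 18·$80.00 = $1,720.00.
Then at r₁ with $80.00/mo: n₂ = −ln(1 − r₁·B/P)/ln(1+r₁) ≈ 26.12 → 27 more payments.

45 payments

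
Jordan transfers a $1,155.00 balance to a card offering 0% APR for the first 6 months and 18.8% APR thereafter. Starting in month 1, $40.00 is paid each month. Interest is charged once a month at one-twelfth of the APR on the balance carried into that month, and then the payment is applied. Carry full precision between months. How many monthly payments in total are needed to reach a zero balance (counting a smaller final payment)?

35 payments

Promo months 1–6 at r₀ = 0%/12 = 0; months 7+ at r₁ = 18.8%/12 = 0.0156667.
After month 6 (no interest yet): B = $1,155.00 − 6·$40.00 = $915.00.
Then at r₁ with $40.00/mo: n₂ = −ln(1 − r₁·B/P)/ln(1+r₁) ≈ 28.55 → 29 more payments.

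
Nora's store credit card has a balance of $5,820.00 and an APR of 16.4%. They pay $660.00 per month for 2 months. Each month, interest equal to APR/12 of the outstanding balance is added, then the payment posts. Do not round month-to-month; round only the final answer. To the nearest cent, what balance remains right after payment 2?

$4,651.15

Monthly rate r = 16.4%/12 = 1.36667% = 0.0136667.
Each month: B ← B·(1+r) − $660.00.
Month 1: interest $79.54; balance after payment $5,239.54.
Month 2: interest $71.61; balance after payment $4,651.15.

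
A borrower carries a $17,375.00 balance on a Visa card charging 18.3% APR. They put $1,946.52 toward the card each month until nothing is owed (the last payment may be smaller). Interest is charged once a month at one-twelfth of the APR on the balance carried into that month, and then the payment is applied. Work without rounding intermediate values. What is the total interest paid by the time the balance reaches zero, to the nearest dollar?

$1,448

Monthly rate r = 18.3%/12 = 1.525% = 0.01525.
Payoff takes n = ⌈−ln(1 − rB₀/P)/ln(1+r)⌉ = ⌈9.668⌉ = 10 payments; the last is $1,303.84.
Total paid = 9·$1,946.52 + $1,303.84 = $18,822.52.
Total interest = total paid − principal = $18,822.52 − $17,375.00 = $1,447.52.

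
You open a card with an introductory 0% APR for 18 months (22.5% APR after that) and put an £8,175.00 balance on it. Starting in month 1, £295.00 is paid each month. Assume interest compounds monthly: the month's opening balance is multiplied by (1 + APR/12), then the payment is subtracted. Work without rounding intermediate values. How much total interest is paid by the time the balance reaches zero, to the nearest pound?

Promo months 1–18 at r₀ = 0%/12 = 0; months 19+ at r₁ = 22.5%/12 = 0.01875.
After month 18 (no interest yet): B = £8,175.00 − 18·£295.00 = £2,865.00.
Then at r₁ with £295.00/mo: n₂ = −ln(1 − r₁·B/P)/ln(1+r₁) ≈ 10.82 → 11 more payments.
Total paid = 28·£295.00 + £242.55 = £8,502.55; interest = £8,502.55 − £8,175.00 = £327.55.

£328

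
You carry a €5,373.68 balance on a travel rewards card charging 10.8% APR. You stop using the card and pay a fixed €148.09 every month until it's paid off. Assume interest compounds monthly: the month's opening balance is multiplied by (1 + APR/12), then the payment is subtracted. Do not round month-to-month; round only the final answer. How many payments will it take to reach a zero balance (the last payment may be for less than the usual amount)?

Monthly rate r = 10.8%/12 = 0.9% = 0.009.
Recurrence: B ← B·(1+r) − €148.09.
Month 1: interest €48.36; balance after payment €5,273.95.
Month 2: interest €47.47; balance after payment €5,173.33.
Closed form: n = −ln(1 − rB₀/P)/ln(1+r) = −ln(0.67342)/ln(1.009) ≈ 44.129, so the balance reaches zero during payment 45.

45 payments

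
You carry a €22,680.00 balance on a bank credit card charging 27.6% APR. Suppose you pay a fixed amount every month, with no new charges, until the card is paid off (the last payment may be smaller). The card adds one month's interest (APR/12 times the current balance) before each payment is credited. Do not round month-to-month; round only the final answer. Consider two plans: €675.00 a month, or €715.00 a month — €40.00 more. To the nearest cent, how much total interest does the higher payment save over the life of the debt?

€2,869.52

Monthly rate r = 27.6%/12 = 2.3% = 0.023.
At €675.00/mo: n = ⌈−ln(1 − rB₀/P)/ln(1+r)⌉ = 66 payments (last €115.60); total interest = total paid − €22,680.00 = €21,310.60.
At €715.00/mo: 58 payments (last €366.08); total interest €18,441.08.
Interest saved = €21,310.60 − €18,441.08 = €2,869.52.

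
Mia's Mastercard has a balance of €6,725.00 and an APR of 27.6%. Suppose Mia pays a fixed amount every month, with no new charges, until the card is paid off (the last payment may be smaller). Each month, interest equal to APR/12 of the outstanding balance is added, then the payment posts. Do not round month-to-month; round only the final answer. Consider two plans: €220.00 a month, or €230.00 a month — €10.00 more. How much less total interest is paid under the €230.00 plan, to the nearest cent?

Monthly rate r = 27.6%/12 = 2.3% = 0.023.
At €220.00/mo: n = ⌈−ln(1 − rB₀/P)/ln(1+r)⌉ = 54 payments (last €88.25); total interest = total paid − €6,725.00 = €5,023.25.
At €230.00/mo: 50 payments (last €20.77); total interest €4,565.77.
Interest saved = €5,023.25 − €4,565.77 = €457.48.

€457.48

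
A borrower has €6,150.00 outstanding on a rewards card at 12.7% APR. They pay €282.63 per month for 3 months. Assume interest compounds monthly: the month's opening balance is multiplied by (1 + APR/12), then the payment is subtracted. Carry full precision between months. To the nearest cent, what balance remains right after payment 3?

€5,490.44

Monthly rate r = 12.7%/12 = 1.05833% = 0.0105833.
Each month: B ← B·(1+r) − €282.63.
Month 1: interest €65.09; balance after payment €5,932.46.
Month 2: interest €62.79; balance after payment €5,712.61.
Month 3: interest €60.46; balance after payment €5,490.44.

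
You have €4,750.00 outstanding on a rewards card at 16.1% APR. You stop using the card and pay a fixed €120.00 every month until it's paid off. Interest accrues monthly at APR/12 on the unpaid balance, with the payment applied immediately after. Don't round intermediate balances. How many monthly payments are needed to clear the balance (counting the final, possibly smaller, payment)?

57 months

Monthly rate r = 16.1%/12 = 1.34167% = 0.0134167.
Recurrence: B ← B·(1+r) − €120.00.
Month 1: interest €63.73; balance after payment €4,693.73.
Month 2: interest €62.97; balance after payment €4,636.70.
Closed form: n = −ln(1 − rB₀/P)/ln(1+r) = −ln(0.46892)/ln(1.01342) ≈ 56.824, so the balance reaches zero during payment 57.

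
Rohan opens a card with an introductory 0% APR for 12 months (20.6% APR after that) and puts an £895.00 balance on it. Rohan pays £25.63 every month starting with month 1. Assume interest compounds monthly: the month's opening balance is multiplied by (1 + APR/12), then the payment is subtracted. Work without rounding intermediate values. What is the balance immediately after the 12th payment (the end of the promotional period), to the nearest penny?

Promo months 1–12 at r₀ = 0%/12 = 0; months 13+ at r₁ = 20.6%/12 = 0.0171667.
After month 12 (no interest yet): B = £895.00 − 12·£25.63 = £587.44.

£587.44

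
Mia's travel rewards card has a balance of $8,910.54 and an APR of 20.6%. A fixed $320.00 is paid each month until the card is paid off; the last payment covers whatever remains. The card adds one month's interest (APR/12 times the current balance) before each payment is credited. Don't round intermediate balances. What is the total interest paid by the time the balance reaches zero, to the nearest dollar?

Monthly rate r = 20.6%/12 = 1.71667% = 0.0171667.
Payoff takes n = ⌈−ln(1 − rB₀/P)/ln(1+r)⌉ = ⌈38.195⌉ = 39 payments; the last is $62.77.
Total paid = 38·$320.00 + $62.77 = $12,222.77.
Total interest = total paid − principal = $12,222.77 − $8,910.54 = $3,312.23.

$3,312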